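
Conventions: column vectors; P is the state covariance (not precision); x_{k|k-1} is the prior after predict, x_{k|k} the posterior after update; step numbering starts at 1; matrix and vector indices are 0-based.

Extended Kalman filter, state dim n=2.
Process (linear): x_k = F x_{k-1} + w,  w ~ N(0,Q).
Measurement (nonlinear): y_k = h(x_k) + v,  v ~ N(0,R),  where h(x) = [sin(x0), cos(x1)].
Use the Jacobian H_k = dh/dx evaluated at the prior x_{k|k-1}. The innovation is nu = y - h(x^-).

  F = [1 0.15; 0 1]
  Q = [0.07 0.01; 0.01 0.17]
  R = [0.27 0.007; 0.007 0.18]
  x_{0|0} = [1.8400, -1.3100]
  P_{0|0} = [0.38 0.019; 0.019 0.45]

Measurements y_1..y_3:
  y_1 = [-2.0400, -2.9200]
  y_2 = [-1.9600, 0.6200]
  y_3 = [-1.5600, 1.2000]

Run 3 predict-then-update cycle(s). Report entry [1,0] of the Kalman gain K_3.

step 1: x^-=[1.6435, -1.3100]  P^-=[0.4658 0.0965; 0.0965 0.6200]  H_jac=[-0.0726 0.0000; 0.0000 0.9662]  S=[0.2725 0.0002; 0.0002 0.7588]  K=[-0.1243 0.1229; -0.0264 0.7895]  nu=[-3.0374, -3.1779]  x^+=[1.6304, -3.7387]  P^+=[0.4502 0.0220; 0.0220 0.1469]
step 2: x^-=[1.0696, -3.7387]  P^-=[0.5301 0.0540; 0.0540 0.3169]  H_jac=[0.4805 0.0000; 0.0000 -0.5623]  S=[0.3924 -0.0076; -0.0076 0.2802]  K=[0.6473 -0.0909; 0.0539 -0.6345]  nu=[-2.8370, 1.4470]  x^+=[-0.8983, -4.8096]  P^+=[0.3624 0.0210; 0.0210 0.2024]
step 3: x^-=[-1.6198, -4.8096]  P^-=[0.4433 0.0614; 0.0614 0.3724]  H_jac=[-0.0490 0.0000; 0.0000 -0.9953]  S=[0.2711 0.0100; 0.0100 0.5489]  K=[-0.0760 -0.1099; 0.0138 -0.6755]  nu=[-0.5612, 1.1029]  x^+=[-1.6984, -5.5624]  P^+=[0.4349 0.0204; 0.0204 0.1221]

K[1,0] = 0.0138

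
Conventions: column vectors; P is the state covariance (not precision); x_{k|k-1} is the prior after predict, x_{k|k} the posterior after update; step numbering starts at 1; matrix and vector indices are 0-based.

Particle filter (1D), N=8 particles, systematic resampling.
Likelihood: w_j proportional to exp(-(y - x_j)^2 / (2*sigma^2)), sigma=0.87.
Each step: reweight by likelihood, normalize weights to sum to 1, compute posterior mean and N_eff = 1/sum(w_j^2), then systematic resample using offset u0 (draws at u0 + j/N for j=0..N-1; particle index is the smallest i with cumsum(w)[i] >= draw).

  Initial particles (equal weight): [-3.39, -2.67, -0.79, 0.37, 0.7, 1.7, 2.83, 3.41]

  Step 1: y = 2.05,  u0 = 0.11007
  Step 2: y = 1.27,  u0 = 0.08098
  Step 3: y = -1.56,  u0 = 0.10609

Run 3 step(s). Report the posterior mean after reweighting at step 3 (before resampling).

post_mean = 0.8355

step 1: w=[0.0000, 0.0000, 0.0021, 0.0661, 0.1279, 0.3931, 0.2852, 0.1256]  mean=2.0162  Neff=3.6709  idx=[4, 5, 5, 5, 6, 6, 6, 7]
step 2: w=[0.1962, 0.2153, 0.2153, 0.2153, 0.0487, 0.0487, 0.0487, 0.0118]  mean=1.6892  Neff=5.4120  idx=[0, 1, 1, 2, 2, 3, 3, 6]
step 3: w=[0.8646, 0.0226, 0.0226, 0.0226, 0.0226, 0.0226, 0.0226, 0.0001]  mean=0.8355  Neff=1.3323  idx=[0, 0, 0, 0, 0, 0, 0, 6]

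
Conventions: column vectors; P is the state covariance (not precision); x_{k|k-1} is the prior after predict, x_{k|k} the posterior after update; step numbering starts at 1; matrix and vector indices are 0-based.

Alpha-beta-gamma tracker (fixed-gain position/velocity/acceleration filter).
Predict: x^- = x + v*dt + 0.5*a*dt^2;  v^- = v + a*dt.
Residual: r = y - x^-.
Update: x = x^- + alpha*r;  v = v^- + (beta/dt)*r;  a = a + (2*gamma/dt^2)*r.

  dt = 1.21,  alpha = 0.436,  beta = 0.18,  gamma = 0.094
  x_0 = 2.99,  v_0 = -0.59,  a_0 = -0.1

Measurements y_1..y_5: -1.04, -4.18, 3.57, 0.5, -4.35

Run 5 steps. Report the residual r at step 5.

resid = -1.7741

step 1: x_pred=2.2029  r=-3.2429  x^+=0.7890  v^+=-1.1934  a^+=-0.5164
step 2: x_pred=-1.0331  r=-3.1469  x^+=-2.4051  v^+=-2.2864  a^+=-0.9205
step 3: x_pred=-5.8455  r=9.4155  x^+=-1.7404  v^+=-1.9995  a^+=0.2885
step 4: x_pred=-3.9486  r=4.4486  x^+=-2.0090  v^+=-0.9887  a^+=0.8598
step 5: x_pred=-2.5759  r=-1.7741  x^+=-3.3494  v^+=-0.2123  a^+=0.6319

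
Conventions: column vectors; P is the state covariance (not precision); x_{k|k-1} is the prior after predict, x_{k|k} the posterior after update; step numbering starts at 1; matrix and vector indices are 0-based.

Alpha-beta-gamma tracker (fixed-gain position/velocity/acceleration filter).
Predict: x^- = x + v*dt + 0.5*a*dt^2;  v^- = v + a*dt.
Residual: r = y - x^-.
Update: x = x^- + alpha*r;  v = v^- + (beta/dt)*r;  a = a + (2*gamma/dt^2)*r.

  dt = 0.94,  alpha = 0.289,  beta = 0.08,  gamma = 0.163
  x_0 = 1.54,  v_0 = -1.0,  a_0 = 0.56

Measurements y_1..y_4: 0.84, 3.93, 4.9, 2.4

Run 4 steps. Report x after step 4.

step 1: x_pred=0.8474  r=-0.0074  x^+=0.8453  v^+=-0.4742  a^+=0.5573
step 2: x_pred=0.6457  r=3.2843  x^+=1.5949  v^+=0.3291  a^+=1.7690
step 3: x_pred=2.6858  r=2.2142  x^+=3.3257  v^+=2.1804  a^+=2.5859
step 4: x_pred=6.5177  r=-4.1177  x^+=5.3277  v^+=4.2607  a^+=1.0667

x_post = 5.3277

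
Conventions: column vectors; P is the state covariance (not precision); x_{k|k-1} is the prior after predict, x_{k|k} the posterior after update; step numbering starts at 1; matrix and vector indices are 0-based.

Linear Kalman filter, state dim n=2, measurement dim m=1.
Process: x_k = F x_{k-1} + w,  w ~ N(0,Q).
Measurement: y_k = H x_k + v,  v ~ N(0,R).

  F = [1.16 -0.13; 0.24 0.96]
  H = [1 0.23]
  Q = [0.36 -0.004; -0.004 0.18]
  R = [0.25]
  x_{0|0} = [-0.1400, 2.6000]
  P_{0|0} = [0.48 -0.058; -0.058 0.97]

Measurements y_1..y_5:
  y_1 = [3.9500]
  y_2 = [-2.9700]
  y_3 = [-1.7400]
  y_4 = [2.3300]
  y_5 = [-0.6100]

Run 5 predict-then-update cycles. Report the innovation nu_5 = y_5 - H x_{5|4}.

step 1: x^-=[-0.5004, 2.4624]  P^-=[1.0398 -0.0542; -0.0542 1.0749]  S=[1.3217]  K=[0.7773; 0.1460]  nu=[3.8840]  x^+=[2.5185, 3.0296]  P^+=[0.2413 -0.2042; -0.2042 1.0467]
step 2: x^-=[2.5276, 3.5129]  P^-=[0.7640 -0.2885; -0.2885 1.0644]  S=[0.9376]  K=[0.7441; -0.0466]  nu=[-6.3056]  x^+=[-2.1642, 3.8067]  P^+=[0.2449 -0.2560; -0.2560 1.0624]
step 3: x^-=[-3.0053, 3.1351]  P^-=[0.7847 -0.3455; -0.3455 1.0552]  S=[0.9316]  K=[0.7570; -0.1103]  nu=[0.5442]  x^+=[-2.5933, 3.0750]  P^+=[0.2508 -0.2677; -0.2677 1.0439]
step 4: x^-=[-3.4080, 2.3296]  P^-=[0.7959 -0.3542; -0.3542 1.0331]  S=[0.9376]  K=[0.7620; -0.1243]  nu=[5.2022]  x^+=[0.5558, 1.6829]  P^+=[0.2515 -0.2654; -0.2654 1.0187]
step 5: x^-=[0.4260, 1.7490]  P^-=[0.7957 -0.3483; -0.3483 1.0110]  S=[0.9389]  K=[0.7621; -0.1233]  nu=[-1.4383]  x^+=[-0.6701, 1.9264]  P^+=[0.2503 -0.2601; -0.2601 0.9967]

innov = [-1.4383]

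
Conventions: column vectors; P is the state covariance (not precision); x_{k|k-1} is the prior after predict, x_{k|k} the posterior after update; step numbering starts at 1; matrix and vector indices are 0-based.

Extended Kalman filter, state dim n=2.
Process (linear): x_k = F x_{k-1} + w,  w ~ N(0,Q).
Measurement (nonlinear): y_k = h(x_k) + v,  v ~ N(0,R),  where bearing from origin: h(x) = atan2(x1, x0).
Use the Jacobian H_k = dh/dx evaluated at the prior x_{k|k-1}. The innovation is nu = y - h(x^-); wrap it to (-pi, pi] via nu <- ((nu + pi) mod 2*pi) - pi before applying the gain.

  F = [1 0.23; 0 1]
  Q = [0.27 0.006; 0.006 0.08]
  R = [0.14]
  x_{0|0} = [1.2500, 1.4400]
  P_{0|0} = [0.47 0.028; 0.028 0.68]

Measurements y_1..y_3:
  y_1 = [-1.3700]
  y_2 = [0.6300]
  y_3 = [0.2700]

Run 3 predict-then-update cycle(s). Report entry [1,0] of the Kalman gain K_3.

K[1,0] = 0.7074

step 1: x^-=[1.5812, 1.4400]  P^-=[0.7889 0.1904; 0.1904 0.7600]  H_jac=[-0.3148 0.3457]  S=[0.2676]  K=[-0.6822; 0.7579]  nu=[-2.1087]  x^+=[3.0197, -0.1582]  P^+=[0.6643 0.3287; 0.3287 0.6063]
step 2: x^-=[2.9833, -0.1582]  P^-=[1.1176 0.4742; 0.4742 0.6863]  H_jac=[0.0177 0.3343]  S=[0.2226]  K=[0.8008; 1.0681]  nu=[0.6830]  x^+=[3.5303, 0.5713]  P^+=[0.9748 0.2837; 0.2837 0.4323]
step 3: x^-=[3.6617, 0.5713]  P^-=[1.3982 0.3892; 0.3892 0.5123]  H_jac=[-0.0416 0.2666]  S=[0.1702]  K=[0.2679; 0.7074]  nu=[0.1152]  x^+=[3.6926, 0.6528]  P^+=[1.3860 0.3569; 0.3569 0.4271]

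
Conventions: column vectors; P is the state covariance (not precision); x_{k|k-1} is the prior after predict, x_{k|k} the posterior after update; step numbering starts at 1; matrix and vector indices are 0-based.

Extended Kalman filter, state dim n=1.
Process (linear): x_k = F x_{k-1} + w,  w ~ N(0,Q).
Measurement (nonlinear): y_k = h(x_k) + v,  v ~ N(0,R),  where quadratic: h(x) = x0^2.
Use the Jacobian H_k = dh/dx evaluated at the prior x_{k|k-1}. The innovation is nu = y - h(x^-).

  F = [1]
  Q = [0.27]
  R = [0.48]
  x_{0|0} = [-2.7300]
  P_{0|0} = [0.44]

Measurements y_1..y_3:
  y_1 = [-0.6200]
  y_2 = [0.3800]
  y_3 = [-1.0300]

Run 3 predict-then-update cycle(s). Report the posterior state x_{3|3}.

x_post = [-0.1900]

step 1: x^-=[-2.7300]  P^-=[0.7100]  H_jac=[-5.4600]  S=[21.6462]  K=[-0.1791]  nu=[-8.0729]  x^+=[-1.2842]  P^+=[0.0157]
step 2: x^-=[-1.2842]  P^-=[0.2857]  H_jac=[-2.5685]  S=[2.3651]  K=[-0.3103]  nu=[-1.2693]  x^+=[-0.8904]  P^+=[0.0580]
step 3: x^-=[-0.8904]  P^-=[0.3280]  H_jac=[-1.7807]  S=[1.5201]  K=[-0.3842]  nu=[-1.8227]  x^+=[-0.1900]  P^+=[0.1036]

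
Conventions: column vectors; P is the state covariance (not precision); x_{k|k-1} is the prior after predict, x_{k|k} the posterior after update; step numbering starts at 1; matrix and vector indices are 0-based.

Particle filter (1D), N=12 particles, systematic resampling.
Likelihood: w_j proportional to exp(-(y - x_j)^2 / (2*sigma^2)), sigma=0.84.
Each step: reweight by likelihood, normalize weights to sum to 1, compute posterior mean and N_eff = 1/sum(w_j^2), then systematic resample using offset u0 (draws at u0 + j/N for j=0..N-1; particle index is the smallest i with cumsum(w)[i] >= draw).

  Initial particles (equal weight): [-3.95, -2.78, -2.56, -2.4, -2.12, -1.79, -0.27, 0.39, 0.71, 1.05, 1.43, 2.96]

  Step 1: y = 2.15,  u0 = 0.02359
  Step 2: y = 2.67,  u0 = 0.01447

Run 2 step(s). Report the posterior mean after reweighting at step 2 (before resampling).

step 1: w=[0.0000, 0.0000, 0.0000, 0.0000, 0.0000, 0.0000, 0.0075, 0.0530, 0.1094, 0.2018, 0.3294, 0.2988]  mean=1.6638  Neff=3.9464  idx=[7, 8, 9, 9, 9, 10, 10, 10, 10, 11, 11, 11]
step 2: w=[0.0053, 0.0139, 0.0329, 0.0329, 0.0329, 0.0711, 0.0711, 0.0711, 0.0711, 0.1992, 0.1992, 0.1992]  mean=2.2912  Neff=7.0062  idx=[1, 4, 5, 7, 8, 9, 9, 9, 10, 10, 11, 11]

post_mean = 2.2912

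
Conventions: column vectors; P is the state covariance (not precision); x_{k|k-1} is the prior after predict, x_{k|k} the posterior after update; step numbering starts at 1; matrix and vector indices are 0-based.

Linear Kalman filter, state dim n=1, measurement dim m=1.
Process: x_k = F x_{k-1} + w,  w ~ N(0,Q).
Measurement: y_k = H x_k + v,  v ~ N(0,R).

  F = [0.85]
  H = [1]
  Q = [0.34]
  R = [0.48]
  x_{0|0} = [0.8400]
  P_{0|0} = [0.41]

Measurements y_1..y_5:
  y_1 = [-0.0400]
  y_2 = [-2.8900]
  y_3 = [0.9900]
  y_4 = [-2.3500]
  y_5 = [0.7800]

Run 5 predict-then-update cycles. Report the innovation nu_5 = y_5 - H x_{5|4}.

step 1: x^-=[0.7140]  P^-=[0.6362]  S=[1.1162]  K=[0.5700]  nu=[-0.7540]  x^+=[0.2842]  P^+=[0.2736]
step 2: x^-=[0.2416]  P^-=[0.5377]  S=[1.0177]  K=[0.5283]  nu=[-3.1316]  x^+=[-1.4129]  P^+=[0.2536]
step 3: x^-=[-1.2010]  P^-=[0.5232]  S=[1.0032]  K=[0.5215]  nu=[2.1910]  x^+=[-0.0583]  P^+=[0.2503]
step 4: x^-=[-0.0495]  P^-=[0.5209]  S=[1.0009]  K=[0.5204]  nu=[-2.3005]  x^+=[-1.2467]  P^+=[0.2498]
step 5: x^-=[-1.0597]  P^-=[0.5205]  S=[1.0005]  K=[0.5202]  nu=[1.8397]  x^+=[-0.1026]  P^+=[0.2497]

innov = [1.8397]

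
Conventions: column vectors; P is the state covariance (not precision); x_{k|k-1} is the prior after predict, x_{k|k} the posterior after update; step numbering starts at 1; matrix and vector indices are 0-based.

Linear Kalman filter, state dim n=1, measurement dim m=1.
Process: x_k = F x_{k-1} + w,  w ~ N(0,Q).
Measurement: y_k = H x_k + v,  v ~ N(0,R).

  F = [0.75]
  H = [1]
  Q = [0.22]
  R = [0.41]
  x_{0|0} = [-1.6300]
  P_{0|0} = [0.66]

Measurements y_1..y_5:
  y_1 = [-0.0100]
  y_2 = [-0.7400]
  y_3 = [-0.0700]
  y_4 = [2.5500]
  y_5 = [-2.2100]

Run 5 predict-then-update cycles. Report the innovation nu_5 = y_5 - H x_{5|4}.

innov = [-2.9702]

step 1: x^-=[-1.2225]  P^-=[0.5912]  S=[1.0012]  K=[0.5905]  nu=[1.2125]  x^+=[-0.5065]  P^+=[0.2421]
step 2: x^-=[-0.3799]  P^-=[0.3562]  S=[0.7662]  K=[0.4649]  nu=[-0.3601]  x^+=[-0.5473]  P^+=[0.1906]
step 3: x^-=[-0.4105]  P^-=[0.3272]  S=[0.7372]  K=[0.4439]  nu=[0.3405]  x^+=[-0.2594]  P^+=[0.1820]
step 4: x^-=[-0.1945]  P^-=[0.3224]  S=[0.7324]  K=[0.4402]  nu=[2.7445]  x^+=[1.0135]  P^+=[0.1805]
step 5: x^-=[0.7602]  P^-=[0.3215]  S=[0.7315]  K=[0.4395]  nu=[-2.9702]  x^+=[-0.5453]  P^+=[0.1802]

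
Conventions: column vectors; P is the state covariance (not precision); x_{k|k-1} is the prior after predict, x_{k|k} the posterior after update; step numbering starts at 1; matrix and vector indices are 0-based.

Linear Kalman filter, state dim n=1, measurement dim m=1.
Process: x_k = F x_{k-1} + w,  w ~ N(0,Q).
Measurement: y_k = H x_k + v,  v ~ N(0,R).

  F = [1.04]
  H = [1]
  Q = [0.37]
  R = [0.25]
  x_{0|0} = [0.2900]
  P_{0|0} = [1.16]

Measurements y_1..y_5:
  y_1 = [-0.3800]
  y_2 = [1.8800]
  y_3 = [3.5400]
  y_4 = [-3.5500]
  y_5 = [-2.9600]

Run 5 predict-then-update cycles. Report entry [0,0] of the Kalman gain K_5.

K[0,0] = 0.6901

step 1: x^-=[0.3016]  P^-=[1.6247]  S=[1.8747]  K=[0.8666]  nu=[-0.6816]  x^+=[-0.2891]  P^+=[0.2167]
step 2: x^-=[-0.3007]  P^-=[0.6043]  S=[0.8543]  K=[0.7074]  nu=[2.1807]  x^+=[1.2419]  P^+=[0.1768]
step 3: x^-=[1.2916]  P^-=[0.5613]  S=[0.8113]  K=[0.6918]  nu=[2.2484]  x^+=[2.8471]  P^+=[0.1730]
step 4: x^-=[2.9610]  P^-=[0.5571]  S=[0.8071]  K=[0.6902]  nu=[-6.5110]  x^+=[-1.5331]  P^+=[0.1726]
step 5: x^-=[-1.5945]  P^-=[0.5566]  S=[0.8066]  K=[0.6901]  nu=[-1.3655]  x^+=[-2.5368]  P^+=[0.1725]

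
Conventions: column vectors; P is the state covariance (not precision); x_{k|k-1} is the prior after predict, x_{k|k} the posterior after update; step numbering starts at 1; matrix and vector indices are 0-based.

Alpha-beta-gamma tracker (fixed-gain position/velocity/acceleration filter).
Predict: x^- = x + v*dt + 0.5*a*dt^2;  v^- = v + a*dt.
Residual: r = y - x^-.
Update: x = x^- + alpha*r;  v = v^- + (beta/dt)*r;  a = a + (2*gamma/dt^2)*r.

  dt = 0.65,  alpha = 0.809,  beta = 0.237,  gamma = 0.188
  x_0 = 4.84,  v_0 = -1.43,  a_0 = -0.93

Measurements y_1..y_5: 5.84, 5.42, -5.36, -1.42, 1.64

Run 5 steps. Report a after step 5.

a_post = 5.0875

step 1: x_pred=3.7140  r=2.1260  x^+=5.4339  v^+=-1.2593  a^+=0.9620
step 2: x_pred=4.8186  r=0.6014  x^+=5.3051  v^+=-0.4148  a^+=1.4972
step 3: x_pred=5.3518  r=-10.7118  x^+=-3.3140  v^+=-3.3473  a^+=-8.0357
step 4: x_pred=-7.1873  r=5.7673  x^+=-2.5216  v^+=-6.4676  a^+=-2.9031
step 5: x_pred=-7.3388  r=8.9788  x^+=-0.0749  v^+=-5.0808  a^+=5.0875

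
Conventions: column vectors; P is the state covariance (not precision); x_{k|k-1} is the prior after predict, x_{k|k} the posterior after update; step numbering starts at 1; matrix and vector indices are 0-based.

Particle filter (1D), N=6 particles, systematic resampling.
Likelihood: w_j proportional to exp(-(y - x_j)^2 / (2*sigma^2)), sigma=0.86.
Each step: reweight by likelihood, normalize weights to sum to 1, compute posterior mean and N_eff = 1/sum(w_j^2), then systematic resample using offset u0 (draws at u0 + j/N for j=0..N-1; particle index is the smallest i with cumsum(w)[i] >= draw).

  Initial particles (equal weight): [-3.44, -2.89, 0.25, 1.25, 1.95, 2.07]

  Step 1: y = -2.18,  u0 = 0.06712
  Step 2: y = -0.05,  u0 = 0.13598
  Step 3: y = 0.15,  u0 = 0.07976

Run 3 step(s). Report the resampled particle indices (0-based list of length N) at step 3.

resampled_idx = [0, 1, 2, 3, 4, 5]

step 1: w=[0.3189, 0.6635, 0.0172, 0.0003, 0.0000, 0.0000]  mean=-3.0099  Neff=1.8442  idx=[0, 0, 1, 1, 1, 1]
step 2: w=[0.0235, 0.0235, 0.2383, 0.2383, 0.2383, 0.2383]  mean=-2.9158  Neff=4.3829  idx=[2, 3, 3, 4, 5, 5]
step 3: w=[0.1667, 0.1667, 0.1667, 0.1667, 0.1667, 0.1667]  mean=-2.8900  Neff=6.0000  idx=[0, 1, 2, 3, 4, 5]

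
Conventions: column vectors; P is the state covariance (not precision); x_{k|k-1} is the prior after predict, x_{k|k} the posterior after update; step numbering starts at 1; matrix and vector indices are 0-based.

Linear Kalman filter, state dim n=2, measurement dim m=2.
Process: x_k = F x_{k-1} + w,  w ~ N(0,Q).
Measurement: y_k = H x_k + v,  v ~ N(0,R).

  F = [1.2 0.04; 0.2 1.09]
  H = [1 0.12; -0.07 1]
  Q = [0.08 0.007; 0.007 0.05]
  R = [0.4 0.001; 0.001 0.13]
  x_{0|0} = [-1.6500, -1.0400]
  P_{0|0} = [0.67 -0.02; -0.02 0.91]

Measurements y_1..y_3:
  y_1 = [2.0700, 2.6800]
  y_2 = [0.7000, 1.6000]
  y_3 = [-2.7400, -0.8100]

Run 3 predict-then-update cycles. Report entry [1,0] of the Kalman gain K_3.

K[1,0] = 0.0813

step 1: x^-=[-2.0216, -1.4636]  P^-=[1.0443 0.1812; 0.1812 1.1493]  S=[1.5044 0.2454; 0.2454 1.2590]  K=[0.7175 -0.0540; 0.0669 0.8897]  nu=[4.2672, 4.0021]  x^+=[0.8237, 2.3827]  P^+=[0.2853 0.0137; 0.0137 0.1167]
step 2: x^-=[1.0838, 2.7619]  P^-=[0.4923 0.0985; 0.0985 0.2060]  S=[0.9189 0.0890; 0.0890 0.3246]  K=[0.5439 0.0483; 0.0768 0.5923]  nu=[-0.7152, -1.0860]  x^+=[0.6423, 2.0637]  P^+=[0.2150 0.0219; 0.0219 0.0786]
step 3: x^-=[0.8533, 2.3779]  P^-=[0.3918 0.0908; 0.0908 0.1615]  S=[0.8159 0.0830; 0.0830 0.2807]  K=[0.4852 0.0823; 0.0813 0.5287]  nu=[-3.8786, -3.1282]  x^+=[-1.2861, 0.4088]  P^+=[0.1912 0.0246; 0.0246 0.0705]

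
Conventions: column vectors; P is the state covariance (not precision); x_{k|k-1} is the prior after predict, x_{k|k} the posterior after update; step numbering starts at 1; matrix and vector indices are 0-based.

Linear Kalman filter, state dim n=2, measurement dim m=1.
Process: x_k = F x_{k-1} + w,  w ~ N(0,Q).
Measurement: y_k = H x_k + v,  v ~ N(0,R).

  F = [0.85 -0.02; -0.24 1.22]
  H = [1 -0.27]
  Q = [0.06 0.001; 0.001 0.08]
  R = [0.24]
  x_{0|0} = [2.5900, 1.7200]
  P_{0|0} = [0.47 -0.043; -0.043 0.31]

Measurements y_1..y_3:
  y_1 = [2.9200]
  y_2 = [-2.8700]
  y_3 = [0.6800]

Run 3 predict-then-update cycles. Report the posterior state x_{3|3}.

step 1: x^-=[2.1671, 1.4768]  P^-=[0.4012 -0.1472; -0.1472 0.5937]  S=[0.7639]  K=[0.5772; -0.4026]  nu=[1.1516]  x^+=[2.8318, 1.0132]  P^+=[0.1467 0.0303; 0.0303 0.4699]
step 2: x^-=[2.3867, 0.5565]  P^-=[0.1651 -0.0089; -0.0089 0.7701]  S=[0.4661]  K=[0.3595; -0.4652]  nu=[-5.1065]  x^+=[0.5511, 2.9318]  P^+=[0.1049 0.0691; 0.0691 0.6692]
step 3: x^-=[0.4098, 3.4445]  P^-=[0.1337 0.0352; 0.0352 1.0417]  S=[0.4306]  K=[0.2884; -0.5713]  nu=[1.2002]  x^+=[0.7560, 2.7588]  P^+=[0.0979 0.1062; 0.1062 0.9011]

x_post = [0.7560, 2.7588]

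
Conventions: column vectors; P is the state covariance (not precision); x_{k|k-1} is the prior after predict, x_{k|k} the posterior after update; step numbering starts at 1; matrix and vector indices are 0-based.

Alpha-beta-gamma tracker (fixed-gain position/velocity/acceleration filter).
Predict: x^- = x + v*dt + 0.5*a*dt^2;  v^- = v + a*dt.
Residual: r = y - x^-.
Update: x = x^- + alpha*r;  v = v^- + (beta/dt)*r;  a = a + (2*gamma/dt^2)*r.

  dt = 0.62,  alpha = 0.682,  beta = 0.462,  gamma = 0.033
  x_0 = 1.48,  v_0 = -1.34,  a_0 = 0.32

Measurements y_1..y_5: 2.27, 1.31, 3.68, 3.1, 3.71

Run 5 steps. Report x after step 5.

step 1: x_pred=0.7107  r=1.5593  x^+=1.7741  v^+=0.0203  a^+=0.5877
step 2: x_pred=1.8997  r=-0.5897  x^+=1.4975  v^+=-0.0547  a^+=0.4865
step 3: x_pred=1.5571  r=2.1229  x^+=3.0049  v^+=1.8288  a^+=0.8510
step 4: x_pred=4.3023  r=-1.2023  x^+=3.4823  v^+=1.4605  a^+=0.6445
step 5: x_pred=4.5117  r=-0.8017  x^+=3.9649  v^+=1.2627  a^+=0.5069

x_post = 3.9649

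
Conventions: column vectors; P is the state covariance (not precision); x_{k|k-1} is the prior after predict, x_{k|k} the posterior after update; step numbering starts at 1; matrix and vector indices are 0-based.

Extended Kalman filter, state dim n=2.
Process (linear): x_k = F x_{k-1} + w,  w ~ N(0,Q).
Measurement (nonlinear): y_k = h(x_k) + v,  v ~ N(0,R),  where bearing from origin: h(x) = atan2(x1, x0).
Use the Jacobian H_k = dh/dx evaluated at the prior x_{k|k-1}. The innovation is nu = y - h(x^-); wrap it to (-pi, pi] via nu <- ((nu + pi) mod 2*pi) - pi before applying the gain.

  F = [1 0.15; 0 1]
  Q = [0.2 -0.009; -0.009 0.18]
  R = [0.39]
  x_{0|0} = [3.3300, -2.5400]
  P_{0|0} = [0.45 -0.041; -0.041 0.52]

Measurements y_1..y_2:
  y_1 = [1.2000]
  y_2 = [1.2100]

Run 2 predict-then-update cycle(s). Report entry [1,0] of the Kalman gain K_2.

step 1: x^-=[2.9490, -2.5400]  P^-=[0.6494 0.0280; 0.0280 0.7000]  H_jac=[0.1677 0.1947]  S=[0.4366]  K=[0.2619; 0.3229]  nu=[1.9110]  x^+=[3.4495, -1.9230]  P^+=[0.6195 -0.0089; -0.0089 0.6545]
step 2: x^-=[3.1610, -1.9230]  P^-=[0.8315 0.0803; 0.0803 0.8345]  H_jac=[0.1405 0.2309]  S=[0.4561]  K=[0.2967; 0.4472]  nu=[1.7565]  x^+=[3.6822, -1.1375]  P^+=[0.7914 0.0197; 0.0197 0.7433]

K[1,0] = 0.4472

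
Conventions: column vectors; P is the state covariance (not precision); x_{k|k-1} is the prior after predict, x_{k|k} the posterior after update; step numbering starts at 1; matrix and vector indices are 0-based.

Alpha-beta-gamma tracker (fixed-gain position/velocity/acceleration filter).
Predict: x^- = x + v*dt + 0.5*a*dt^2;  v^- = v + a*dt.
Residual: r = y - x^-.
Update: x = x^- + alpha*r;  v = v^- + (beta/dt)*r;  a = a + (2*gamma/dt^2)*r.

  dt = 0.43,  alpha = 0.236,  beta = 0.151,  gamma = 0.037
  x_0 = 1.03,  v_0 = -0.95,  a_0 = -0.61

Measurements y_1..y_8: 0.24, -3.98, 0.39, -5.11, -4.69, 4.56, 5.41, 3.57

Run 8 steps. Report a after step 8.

step 1: x_pred=0.5651  r=-0.3251  x^+=0.4884  v^+=-1.3265  a^+=-0.7401
step 2: x_pred=-0.1504  r=-3.8296  x^+=-1.0542  v^+=-2.9895  a^+=-2.2728
step 3: x_pred=-2.5498  r=2.9398  x^+=-1.8560  v^+=-2.9345  a^+=-1.0962
step 4: x_pred=-3.2192  r=-1.8908  x^+=-3.6654  v^+=-4.0698  a^+=-1.8529
step 5: x_pred=-5.5867  r=0.8967  x^+=-5.3751  v^+=-4.5517  a^+=-1.4941
step 6: x_pred=-7.4705  r=12.0305  x^+=-4.6313  v^+=-0.9695  a^+=3.3207
step 7: x_pred=-4.7411  r=10.1511  x^+=-2.3455  v^+=4.0231  a^+=7.3834
step 8: x_pred=0.0671  r=3.5029  x^+=0.8938  v^+=8.4281  a^+=8.7853

a_post = 8.7853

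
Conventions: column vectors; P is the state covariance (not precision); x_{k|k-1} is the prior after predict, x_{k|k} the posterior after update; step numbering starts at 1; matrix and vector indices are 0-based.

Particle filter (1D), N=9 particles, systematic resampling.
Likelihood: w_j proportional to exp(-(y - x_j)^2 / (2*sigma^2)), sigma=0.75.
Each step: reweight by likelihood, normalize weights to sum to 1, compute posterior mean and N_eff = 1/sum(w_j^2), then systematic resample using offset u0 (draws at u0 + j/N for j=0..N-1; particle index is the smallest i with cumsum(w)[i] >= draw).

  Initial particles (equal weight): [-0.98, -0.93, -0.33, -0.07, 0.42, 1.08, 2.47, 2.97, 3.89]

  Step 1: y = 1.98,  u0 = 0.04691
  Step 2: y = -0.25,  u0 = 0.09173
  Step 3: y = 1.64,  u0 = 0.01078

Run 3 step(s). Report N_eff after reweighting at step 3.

step 1: w=[0.0002, 0.0003, 0.0046, 0.0126, 0.0605, 0.2561, 0.4250, 0.2202, 0.0205]  mean=2.0828  Neff=3.3446  idx=[4, 5, 5, 6, 6, 6, 6, 7, 7]
step 2: w=[0.6145, 0.1901, 0.1901, 0.0013, 0.0013, 0.0013, 0.0013, 0.0001, 0.0001]  mean=0.6818  Neff=2.2226  idx=[0, 0, 0, 0, 0, 1, 1, 2, 2]
step 3: w=[0.0611, 0.0611, 0.0611, 0.0611, 0.0611, 0.1736, 0.1736, 0.1736, 0.1736]  mean=0.8784  Neff=7.1817  idx=[0, 1, 3, 5, 5, 6, 7, 7, 8]

N_eff = 7.1817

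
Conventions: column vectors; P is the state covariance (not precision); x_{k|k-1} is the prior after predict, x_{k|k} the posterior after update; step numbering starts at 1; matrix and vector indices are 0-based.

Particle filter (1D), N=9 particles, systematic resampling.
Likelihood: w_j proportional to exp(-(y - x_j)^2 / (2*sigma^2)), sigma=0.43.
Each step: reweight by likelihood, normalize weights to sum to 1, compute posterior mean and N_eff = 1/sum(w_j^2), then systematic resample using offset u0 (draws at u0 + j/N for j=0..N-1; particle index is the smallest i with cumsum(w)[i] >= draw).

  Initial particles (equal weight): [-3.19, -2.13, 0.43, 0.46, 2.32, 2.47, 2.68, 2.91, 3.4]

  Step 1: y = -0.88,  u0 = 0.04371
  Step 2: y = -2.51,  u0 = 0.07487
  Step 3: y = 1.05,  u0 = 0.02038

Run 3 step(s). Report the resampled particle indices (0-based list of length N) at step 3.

resampled_idx = [0, 1, 2, 3, 4, 5, 6, 7, 8]

step 1: w=[0.0000, 0.4561, 0.3011, 0.2428, 0.0000, 0.0000, 0.0000, 0.0000, 0.0000]  mean=-0.7304  Neff=2.7962  idx=[1, 1, 1, 1, 2, 2, 2, 3, 3]
step 2: w=[0.2500, 0.2500, 0.2500, 0.2500, 0.0000, 0.0000, 0.0000, 0.0000, 0.0000]  mean=-2.1300  Neff=4.0000  idx=[0, 0, 1, 1, 2, 2, 2, 3, 3]
step 3: w=[0.1111, 0.1111, 0.1111, 0.1111, 0.1111, 0.1111, 0.1111, 0.1111, 0.1111]  mean=-2.1300  Neff=9.0000  idx=[0, 1, 2, 3, 4, 5, 6, 7, 8]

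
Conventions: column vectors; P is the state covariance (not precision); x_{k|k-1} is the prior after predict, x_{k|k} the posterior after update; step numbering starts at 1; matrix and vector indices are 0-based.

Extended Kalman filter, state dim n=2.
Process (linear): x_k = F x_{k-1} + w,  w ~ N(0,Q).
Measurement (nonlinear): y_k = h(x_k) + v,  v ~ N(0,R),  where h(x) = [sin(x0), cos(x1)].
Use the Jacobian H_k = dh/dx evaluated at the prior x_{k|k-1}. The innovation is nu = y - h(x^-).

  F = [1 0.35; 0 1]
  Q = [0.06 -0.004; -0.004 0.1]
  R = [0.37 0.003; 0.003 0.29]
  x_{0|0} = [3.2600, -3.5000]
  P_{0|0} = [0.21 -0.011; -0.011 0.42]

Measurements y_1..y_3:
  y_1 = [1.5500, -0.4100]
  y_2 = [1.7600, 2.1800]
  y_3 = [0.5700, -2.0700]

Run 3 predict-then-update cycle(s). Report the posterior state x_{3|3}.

step 1: x^-=[2.0350, -3.5000]  P^-=[0.3137 0.1320; 0.1320 0.5200]  H_jac=[-0.4477 0.0000; 0.0000 -0.3508]  S=[0.4329 0.0237; 0.0237 0.3540]  K=[-0.3185 -0.1095; -0.1087 -0.5080]  nu=[0.6558, 0.5265]  x^+=[1.7685, -3.8387]  P^+=[0.2639 0.0932; 0.0932 0.4209]
step 2: x^-=[0.4250, -3.8387]  P^-=[0.4408 0.2365; 0.2365 0.5209]  H_jac=[0.9111 0.0000; 0.0000 -0.6420]  S=[0.7358 -0.1354; -0.1354 0.5047]  K=[0.5158 -0.1626; 0.1798 -0.6144]  nu=[1.3477, 2.9467]  x^+=[0.6411, -5.4068]  P^+=[0.2089 0.0710; 0.0710 0.2767]
step 3: x^-=[-1.2512, -5.4068]  P^-=[0.3525 0.1639; 0.1639 0.3767]  H_jac=[0.3141 0.0000; 0.0000 -0.7685]  S=[0.4048 -0.0366; -0.0366 0.5124]  K=[0.2530 -0.2277; 0.0766 -0.5594]  nu=[1.5194, -2.7099]  x^+=[-0.2498, -3.7744]  P^+=[0.2959 0.0849; 0.0849 0.2108]

x_post = [-0.2498, -3.7744]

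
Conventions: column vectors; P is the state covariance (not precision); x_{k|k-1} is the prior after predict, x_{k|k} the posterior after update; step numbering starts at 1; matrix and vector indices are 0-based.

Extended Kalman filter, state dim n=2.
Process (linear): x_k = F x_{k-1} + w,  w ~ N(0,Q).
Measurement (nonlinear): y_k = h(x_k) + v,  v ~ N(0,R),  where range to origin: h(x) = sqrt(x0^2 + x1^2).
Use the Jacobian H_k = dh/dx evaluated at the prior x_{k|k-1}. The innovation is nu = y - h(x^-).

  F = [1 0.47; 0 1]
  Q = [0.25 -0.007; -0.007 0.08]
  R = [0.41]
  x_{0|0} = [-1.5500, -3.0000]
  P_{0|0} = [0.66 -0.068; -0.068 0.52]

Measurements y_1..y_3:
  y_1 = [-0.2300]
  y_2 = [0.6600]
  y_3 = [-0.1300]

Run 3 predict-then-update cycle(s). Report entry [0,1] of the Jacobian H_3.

H_jac[0,1] = -0.6772

step 1: x^-=[-2.9600, -3.0000]  P^-=[0.9609 0.1694; 0.1694 0.6000]  H_jac=[-0.7023 -0.7118]  S=[1.3574]  K=[-0.5860; -0.4023]  nu=[-4.4445]  x^+=[-0.3554, -1.2121]  P^+=[0.4948 -0.1506; -0.1506 0.3803]
step 2: x^-=[-0.9251, -1.2121]  P^-=[0.6872 0.0211; 0.0211 0.4603]  H_jac=[-0.6067 -0.7949]  S=[0.9742]  K=[-0.4452; -0.3888]  nu=[-0.8647]  x^+=[-0.5401, -0.8759]  P^+=[0.4941 -0.1475; -0.1475 0.3131]
step 3: x^-=[-0.9517, -0.8759]  P^-=[0.6746 -0.0073; -0.0073 0.3931]  H_jac=[-0.7358 -0.6772]  S=[0.9482]  K=[-0.5183; -0.2750]  nu=[-1.4234]  x^+=[-0.2140, -0.4844]  P^+=[0.4199 -0.1425; -0.1425 0.3214]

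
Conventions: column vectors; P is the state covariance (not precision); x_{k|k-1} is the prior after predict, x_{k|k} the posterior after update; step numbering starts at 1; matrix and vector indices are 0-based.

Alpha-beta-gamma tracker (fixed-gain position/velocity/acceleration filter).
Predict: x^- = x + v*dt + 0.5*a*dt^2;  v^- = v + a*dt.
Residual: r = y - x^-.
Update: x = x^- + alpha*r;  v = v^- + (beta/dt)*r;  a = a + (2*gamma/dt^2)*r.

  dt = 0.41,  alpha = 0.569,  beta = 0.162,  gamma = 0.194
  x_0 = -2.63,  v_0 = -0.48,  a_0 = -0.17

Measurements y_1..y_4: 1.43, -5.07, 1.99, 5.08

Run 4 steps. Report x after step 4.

step 1: x_pred=-2.8411  r=4.2711  x^+=-0.4108  v^+=1.1379  a^+=9.6883
step 2: x_pred=0.8700  r=-5.9400  x^+=-2.5099  v^+=2.7631  a^+=-4.0221
step 3: x_pred=-1.7151  r=3.7051  x^+=0.3931  v^+=2.5780  a^+=4.5297
step 4: x_pred=1.8308  r=3.2492  x^+=3.6796  v^+=5.7190  a^+=12.0293

x_post = 3.6796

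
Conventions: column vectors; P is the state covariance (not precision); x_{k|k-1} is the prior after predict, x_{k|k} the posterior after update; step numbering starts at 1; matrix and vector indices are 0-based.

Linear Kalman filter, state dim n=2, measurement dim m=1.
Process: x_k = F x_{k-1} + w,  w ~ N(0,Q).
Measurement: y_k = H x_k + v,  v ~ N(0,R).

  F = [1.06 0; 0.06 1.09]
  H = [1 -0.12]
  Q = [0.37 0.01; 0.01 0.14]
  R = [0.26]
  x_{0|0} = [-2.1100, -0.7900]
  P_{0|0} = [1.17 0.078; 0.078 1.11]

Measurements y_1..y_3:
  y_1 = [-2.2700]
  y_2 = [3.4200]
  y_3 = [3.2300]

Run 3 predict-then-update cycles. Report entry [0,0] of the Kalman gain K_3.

step 1: x^-=[-2.2366, -0.9877]  P^-=[1.6846 0.1745; 0.1745 1.4732]  S=[1.9239]  K=[0.8647; -0.0012]  nu=[-0.1519]  x^+=[-2.3680, -0.9875]  P^+=[0.2460 0.1765; 0.1765 1.4732]
step 2: x^-=[-2.5101, -1.2185]  P^-=[0.6464 0.2296; 0.2296 1.9143]  S=[0.8789]  K=[0.7041; -0.0002]  nu=[5.7838]  x^+=[1.5626, -1.2195]  P^+=[0.2106 0.2297; 0.2297 1.9143]
step 3: x^-=[1.6564, -1.2356]  P^-=[0.6067 0.2888; 0.2888 2.4452]  S=[0.8326]  K=[0.6870; -0.0056]  nu=[1.4254]  x^+=[2.6357, -1.2435]  P^+=[0.2137 0.2920; 0.2920 2.4451]

K[0,0] = 0.6870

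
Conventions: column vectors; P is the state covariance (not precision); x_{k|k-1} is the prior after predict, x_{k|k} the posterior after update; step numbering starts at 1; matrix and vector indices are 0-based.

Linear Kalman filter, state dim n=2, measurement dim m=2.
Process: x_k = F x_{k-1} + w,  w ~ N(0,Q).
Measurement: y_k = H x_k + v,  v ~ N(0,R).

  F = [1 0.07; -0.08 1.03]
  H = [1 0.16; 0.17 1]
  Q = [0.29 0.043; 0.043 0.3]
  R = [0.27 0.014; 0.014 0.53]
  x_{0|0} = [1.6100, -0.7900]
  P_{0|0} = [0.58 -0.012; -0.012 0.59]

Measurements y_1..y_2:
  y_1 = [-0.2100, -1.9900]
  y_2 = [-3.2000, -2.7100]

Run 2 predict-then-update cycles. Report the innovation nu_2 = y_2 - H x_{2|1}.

innov = [-3.1888, -0.9536]

step 1: x^-=[1.5547, -0.9425]  P^-=[0.8712 0.0268; 0.0268 0.9316]  S=[1.1737 0.3387; 0.3387 1.4959]  K=[0.7620 -0.0556; -0.0329 0.6333]  nu=[-1.6139, -1.3118]  x^+=[0.3978, -1.7201]  P^+=[0.2138 -0.0551; -0.0551 0.3445]
step 2: x^-=[0.2774, -1.8036]  P^-=[0.4978 -0.0058; -0.0058 0.6760]  S=[0.7832 0.2009; 0.2009 1.2184]  K=[0.6450 -0.0416; -0.0118 0.5560]  nu=[-3.1888, -0.9536]  x^+=[-1.7398, -2.2960]  P^+=[0.1806 -0.0437; -0.0437 0.3019]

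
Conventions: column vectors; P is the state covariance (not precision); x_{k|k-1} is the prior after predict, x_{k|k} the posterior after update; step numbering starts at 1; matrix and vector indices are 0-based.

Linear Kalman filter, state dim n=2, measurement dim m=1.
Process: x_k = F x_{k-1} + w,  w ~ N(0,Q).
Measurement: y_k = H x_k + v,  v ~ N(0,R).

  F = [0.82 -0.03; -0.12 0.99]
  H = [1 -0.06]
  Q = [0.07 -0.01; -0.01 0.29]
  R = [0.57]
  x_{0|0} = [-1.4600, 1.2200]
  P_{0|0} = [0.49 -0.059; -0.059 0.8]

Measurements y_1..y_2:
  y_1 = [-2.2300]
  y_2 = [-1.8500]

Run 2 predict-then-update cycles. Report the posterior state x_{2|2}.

step 1: x^-=[-1.2338, 1.3830]  P^-=[0.4031 -0.1301; -0.1301 1.0952]  S=[0.9927]  K=[0.4139; -0.1972]  nu=[-0.9132]  x^+=[-1.6118, 1.5631]  P^+=[0.2330 -0.0490; -0.0490 1.0565]
step 2: x^-=[-1.3686, 1.7409]  P^-=[0.2300 -0.1043; -0.1043 1.3405]  S=[0.8174]  K=[0.2891; -0.2260]  nu=[-0.3770]  x^+=[-1.4776, 1.8261]  P^+=[0.1617 -0.0509; -0.0509 1.2988]

x_post = [-1.4776, 1.8261]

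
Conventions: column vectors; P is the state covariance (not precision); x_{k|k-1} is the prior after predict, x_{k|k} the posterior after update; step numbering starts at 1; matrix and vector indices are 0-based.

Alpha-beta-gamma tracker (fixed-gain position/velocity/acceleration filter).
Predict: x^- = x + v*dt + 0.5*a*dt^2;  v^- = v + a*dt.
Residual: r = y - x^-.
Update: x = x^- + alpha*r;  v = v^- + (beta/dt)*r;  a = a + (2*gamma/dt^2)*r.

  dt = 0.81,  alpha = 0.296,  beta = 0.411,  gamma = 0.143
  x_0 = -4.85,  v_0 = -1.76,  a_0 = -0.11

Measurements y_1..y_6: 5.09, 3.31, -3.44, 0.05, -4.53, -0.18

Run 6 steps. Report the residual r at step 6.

step 1: x_pred=-6.3117  r=11.4017  x^+=-2.9368  v^+=3.9362  a^+=4.8601
step 2: x_pred=1.8459  r=1.4641  x^+=2.2793  v^+=8.6158  a^+=5.4983
step 3: x_pred=11.0618  r=-14.5018  x^+=6.7692  v^+=5.7111  a^+=-0.8231
step 4: x_pred=11.1252  r=-11.0752  x^+=7.8470  v^+=-0.5753  a^+=-5.6509
step 5: x_pred=5.5272  r=-10.0572  x^+=2.5503  v^+=-10.2556  a^+=-10.0349
step 6: x_pred=-9.0488  r=8.8688  x^+=-6.4236  v^+=-13.8839  a^+=-6.1690

resid = 8.8688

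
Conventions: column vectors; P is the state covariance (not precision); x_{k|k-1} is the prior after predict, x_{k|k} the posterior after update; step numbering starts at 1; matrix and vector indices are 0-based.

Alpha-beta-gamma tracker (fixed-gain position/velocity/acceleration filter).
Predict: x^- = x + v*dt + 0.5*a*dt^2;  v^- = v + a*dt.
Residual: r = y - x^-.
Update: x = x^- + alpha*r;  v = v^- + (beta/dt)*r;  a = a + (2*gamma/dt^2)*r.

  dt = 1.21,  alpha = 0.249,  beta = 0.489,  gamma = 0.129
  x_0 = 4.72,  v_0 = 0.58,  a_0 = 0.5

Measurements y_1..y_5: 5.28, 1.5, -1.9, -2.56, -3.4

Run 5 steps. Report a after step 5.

step 1: x_pred=5.7878  r=-0.5078  x^+=5.6614  v^+=0.9798  a^+=0.4105
step 2: x_pred=7.1474  r=-5.6474  x^+=5.7412  v^+=-0.8058  a^+=-0.5847
step 3: x_pred=4.3382  r=-6.2382  x^+=2.7849  v^+=-4.0343  a^+=-1.6839
step 4: x_pred=-3.3294  r=0.7694  x^+=-3.1378  v^+=-5.7609  a^+=-1.5484
step 5: x_pred=-11.2420  r=7.8420  x^+=-9.2893  v^+=-4.4653  a^+=-0.1665

a_post = -0.1665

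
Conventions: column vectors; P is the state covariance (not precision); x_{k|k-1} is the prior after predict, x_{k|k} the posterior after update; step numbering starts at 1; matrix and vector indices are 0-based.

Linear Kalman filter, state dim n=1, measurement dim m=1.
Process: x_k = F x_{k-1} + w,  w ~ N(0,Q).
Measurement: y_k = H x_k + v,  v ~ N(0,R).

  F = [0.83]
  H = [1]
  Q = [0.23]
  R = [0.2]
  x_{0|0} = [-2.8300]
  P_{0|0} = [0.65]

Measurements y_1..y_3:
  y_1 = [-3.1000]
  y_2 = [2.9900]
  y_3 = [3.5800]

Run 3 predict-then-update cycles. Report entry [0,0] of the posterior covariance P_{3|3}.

step 1: x^-=[-2.3489]  P^-=[0.6778]  S=[0.8778]  K=[0.7722]  nu=[-0.7511]  x^+=[-2.9289]  P^+=[0.1544]
step 2: x^-=[-2.4310]  P^-=[0.3364]  S=[0.5364]  K=[0.6271]  nu=[5.4210]  x^+=[0.9687]  P^+=[0.1254]
step 3: x^-=[0.8040]  P^-=[0.3164]  S=[0.5164]  K=[0.6127]  nu=[2.7760]  x^+=[2.5049]  P^+=[0.1225]

P_post[0,0] = 0.1225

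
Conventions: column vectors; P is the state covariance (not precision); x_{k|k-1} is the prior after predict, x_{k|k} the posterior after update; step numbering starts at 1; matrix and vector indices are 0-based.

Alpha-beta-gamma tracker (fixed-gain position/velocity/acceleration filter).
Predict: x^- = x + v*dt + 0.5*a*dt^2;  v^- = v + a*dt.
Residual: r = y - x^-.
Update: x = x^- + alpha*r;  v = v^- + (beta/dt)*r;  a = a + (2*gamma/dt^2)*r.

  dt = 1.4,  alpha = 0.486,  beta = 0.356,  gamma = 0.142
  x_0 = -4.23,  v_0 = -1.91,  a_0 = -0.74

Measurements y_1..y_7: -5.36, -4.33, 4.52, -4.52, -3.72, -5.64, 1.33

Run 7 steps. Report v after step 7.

step 1: x_pred=-7.6292  r=2.2692  x^+=-6.5264  v^+=-2.3690  a^+=-0.4112
step 2: x_pred=-10.2459  r=5.9159  x^+=-7.3708  v^+=-1.4403  a^+=0.4460
step 3: x_pred=-8.9501  r=13.4701  x^+=-2.4037  v^+=2.6094  a^+=2.3978
step 4: x_pred=3.5993  r=-8.1193  x^+=-0.3467  v^+=3.9017  a^+=1.2213
step 5: x_pred=6.3125  r=-10.0325  x^+=1.4367  v^+=3.0604  a^+=-0.2324
step 6: x_pred=5.4936  r=-11.1336  x^+=0.0826  v^+=-0.0960  a^+=-1.8456
step 7: x_pred=-1.8605  r=3.1905  x^+=-0.3099  v^+=-1.8686  a^+=-1.3833

v_post = -1.8686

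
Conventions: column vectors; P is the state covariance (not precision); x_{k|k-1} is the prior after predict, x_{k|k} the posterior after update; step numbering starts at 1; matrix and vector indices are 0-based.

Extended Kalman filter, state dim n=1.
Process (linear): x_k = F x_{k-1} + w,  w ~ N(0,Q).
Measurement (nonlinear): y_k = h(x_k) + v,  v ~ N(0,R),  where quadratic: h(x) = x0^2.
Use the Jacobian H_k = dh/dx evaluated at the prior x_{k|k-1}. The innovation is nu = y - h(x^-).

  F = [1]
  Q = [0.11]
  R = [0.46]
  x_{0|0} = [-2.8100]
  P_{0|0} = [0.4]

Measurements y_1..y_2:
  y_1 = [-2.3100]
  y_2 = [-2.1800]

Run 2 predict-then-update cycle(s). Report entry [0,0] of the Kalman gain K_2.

K[0,0] = -0.2589

step 1: x^-=[-2.8100]  P^-=[0.5100]  H_jac=[-5.6200]  S=[16.5680]  K=[-0.1730]  nu=[-10.2061]  x^+=[-1.0444]  P^+=[0.0142]
step 2: x^-=[-1.0444]  P^-=[0.1242]  H_jac=[-2.0888]  S=[1.0017]  K=[-0.2589]  nu=[-3.2707]  x^+=[-0.1976]  P^+=[0.0570]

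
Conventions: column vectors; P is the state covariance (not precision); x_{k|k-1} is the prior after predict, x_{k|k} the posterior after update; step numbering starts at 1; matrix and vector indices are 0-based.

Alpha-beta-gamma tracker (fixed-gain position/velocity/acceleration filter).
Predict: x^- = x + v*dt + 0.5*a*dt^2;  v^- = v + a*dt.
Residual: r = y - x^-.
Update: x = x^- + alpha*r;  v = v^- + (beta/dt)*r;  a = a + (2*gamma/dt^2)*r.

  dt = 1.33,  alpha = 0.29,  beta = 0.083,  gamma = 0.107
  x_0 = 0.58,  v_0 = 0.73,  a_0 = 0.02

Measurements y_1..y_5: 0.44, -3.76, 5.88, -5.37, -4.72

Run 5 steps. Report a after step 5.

step 1: x_pred=1.5686  r=-1.1286  x^+=1.2413  v^+=0.6862  a^+=-0.1165
step 2: x_pred=2.0508  r=-5.8108  x^+=0.3657  v^+=0.1685  a^+=-0.8195
step 3: x_pred=-0.1350  r=6.0150  x^+=1.6094  v^+=-0.5461  a^+=-0.0918
step 4: x_pred=0.8019  r=-6.1719  x^+=-0.9880  v^+=-1.0534  a^+=-0.8385
step 5: x_pred=-3.1305  r=-1.5895  x^+=-3.5915  v^+=-2.2678  a^+=-1.0308

a_post = -1.0308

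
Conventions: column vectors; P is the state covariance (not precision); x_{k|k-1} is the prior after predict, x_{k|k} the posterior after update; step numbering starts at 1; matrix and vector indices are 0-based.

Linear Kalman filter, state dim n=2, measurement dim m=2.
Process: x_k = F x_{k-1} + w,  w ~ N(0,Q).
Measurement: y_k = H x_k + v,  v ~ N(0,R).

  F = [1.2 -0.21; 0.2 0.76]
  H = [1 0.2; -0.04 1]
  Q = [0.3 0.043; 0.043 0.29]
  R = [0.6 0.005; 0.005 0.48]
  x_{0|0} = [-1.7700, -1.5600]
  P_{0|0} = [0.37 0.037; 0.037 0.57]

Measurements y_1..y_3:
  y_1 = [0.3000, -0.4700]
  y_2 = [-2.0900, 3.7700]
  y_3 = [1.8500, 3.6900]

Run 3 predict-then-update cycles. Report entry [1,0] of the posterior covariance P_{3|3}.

step 1: x^-=[-1.7964, -1.5396]  P^-=[0.8393 0.0730; 0.0730 0.6453]  S=[1.4943 0.1729; 0.1729 1.1208]  K=[0.5777 -0.0539; 0.0702 0.5623]  nu=[2.4043, 0.9977]  x^+=[-0.4613, -0.8099]  P^+=[0.3481 -0.0091; -0.0091 0.2699]
step 2: x^-=[-0.3835, -0.7078]  P^-=[0.8178 0.0756; 0.0756 0.4571]  S=[1.4663 0.1387; 0.1387 0.9323]  K=[0.5717 -0.0391; 0.0688 0.4768]  nu=[-1.5650, 4.4624]  x^+=[-1.4525, 1.3121]  P^+=[0.3433 -0.0022; -0.0022 0.2291]
step 3: x^-=[-2.0186, 0.7067]  P^-=[0.8055 0.0869; 0.0869 0.4354]  S=[1.4577 0.1461; 0.1461 0.9097]  K=[0.5676 -0.0310; 0.0730 0.4631]  nu=[3.7272, 2.9026]  x^+=[0.0071, 2.3227]  P^+=[0.3401 0.0016; 0.0016 0.2227]

P_post[1,0] = 0.0016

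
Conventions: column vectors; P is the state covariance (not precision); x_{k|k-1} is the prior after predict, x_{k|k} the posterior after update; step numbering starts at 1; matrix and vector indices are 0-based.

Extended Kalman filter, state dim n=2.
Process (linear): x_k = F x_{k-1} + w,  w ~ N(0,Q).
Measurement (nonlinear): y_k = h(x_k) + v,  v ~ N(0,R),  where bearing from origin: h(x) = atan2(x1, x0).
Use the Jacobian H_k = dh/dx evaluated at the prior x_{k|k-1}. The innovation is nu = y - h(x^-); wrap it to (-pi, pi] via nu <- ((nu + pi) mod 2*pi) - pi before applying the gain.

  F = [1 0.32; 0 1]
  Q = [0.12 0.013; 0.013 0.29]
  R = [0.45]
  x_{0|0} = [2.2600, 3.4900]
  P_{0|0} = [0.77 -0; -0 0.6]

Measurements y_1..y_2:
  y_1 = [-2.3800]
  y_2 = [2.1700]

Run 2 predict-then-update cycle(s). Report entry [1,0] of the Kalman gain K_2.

step 1: x^-=[3.3768, 3.4900]  P^-=[0.9514 0.2050; 0.2050 0.8900]  H_jac=[-0.1480 0.1432]  S=[0.4804]  K=[-0.2320; 0.2021]  nu=[3.1013]  x^+=[2.6573, 4.1169]  P^+=[0.9256 0.2275; 0.2275 0.8704]
step 2: x^-=[3.9747, 4.1169]  P^-=[1.2803 0.5190; 0.5190 1.1604]  H_jac=[-0.1257 0.1214]  S=[0.4715]  K=[-0.2078; 0.1603]  nu=[1.3670]  x^+=[3.6907, 4.3360]  P^+=[1.2600 0.5348; 0.5348 1.1483]

K[1,0] = 0.1603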